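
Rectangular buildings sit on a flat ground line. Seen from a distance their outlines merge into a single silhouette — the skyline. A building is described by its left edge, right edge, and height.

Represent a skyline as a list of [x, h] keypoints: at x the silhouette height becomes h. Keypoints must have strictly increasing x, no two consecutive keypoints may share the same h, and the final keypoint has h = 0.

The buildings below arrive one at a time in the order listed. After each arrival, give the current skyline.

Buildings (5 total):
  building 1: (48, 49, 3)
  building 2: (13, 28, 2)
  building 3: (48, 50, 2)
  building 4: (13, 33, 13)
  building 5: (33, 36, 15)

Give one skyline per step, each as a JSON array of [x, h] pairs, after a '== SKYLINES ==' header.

== SKYLINES ==
[[48,3],[49,0]]
[[13,2],[28,0],[48,3],[49,0]]
[[13,2],[28,0],[48,3],[49,2],[50,0]]
[[13,13],[33,0],[48,3],[49,2],[50,0]]
[[13,13],[33,15],[36,0],[48,3],[49,2],[50,0]]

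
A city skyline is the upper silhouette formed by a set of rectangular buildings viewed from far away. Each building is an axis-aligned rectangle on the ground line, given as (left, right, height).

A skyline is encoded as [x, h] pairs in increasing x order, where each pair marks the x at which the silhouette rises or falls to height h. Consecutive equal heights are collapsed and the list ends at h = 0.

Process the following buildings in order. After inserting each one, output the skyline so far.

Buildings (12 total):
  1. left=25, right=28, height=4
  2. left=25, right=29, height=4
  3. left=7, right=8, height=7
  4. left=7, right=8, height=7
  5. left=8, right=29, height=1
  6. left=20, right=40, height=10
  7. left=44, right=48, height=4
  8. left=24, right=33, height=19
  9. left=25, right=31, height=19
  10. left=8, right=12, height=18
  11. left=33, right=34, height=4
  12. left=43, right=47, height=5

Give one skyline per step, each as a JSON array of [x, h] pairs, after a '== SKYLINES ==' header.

== SKYLINES ==
[[25,4],[28,0]]
[[25,4],[29,0]]
[[7,7],[8,0],[25,4],[29,0]]
[[7,7],[8,0],[25,4],[29,0]]
[[7,7],[8,1],[25,4],[29,0]]
[[7,7],[8,1],[20,10],[40,0]]
[[7,7],[8,1],[20,10],[40,0],[44,4],[48,0]]
[[7,7],[8,1],[20,10],[24,19],[33,10],[40,0],[44,4],[48,0]]
[[7,7],[8,1],[20,10],[24,19],[33,10],[40,0],[44,4],[48,0]]
[[7,7],[8,18],[12,1],[20,10],[24,19],[33,10],[40,0],[44,4],[48,0]]
[[7,7],[8,18],[12,1],[20,10],[24,19],[33,10],[40,0],[44,4],[48,0]]
[[7,7],[8,18],[12,1],[20,10],[24,19],[33,10],[40,0],[43,5],[47,4],[48,0]]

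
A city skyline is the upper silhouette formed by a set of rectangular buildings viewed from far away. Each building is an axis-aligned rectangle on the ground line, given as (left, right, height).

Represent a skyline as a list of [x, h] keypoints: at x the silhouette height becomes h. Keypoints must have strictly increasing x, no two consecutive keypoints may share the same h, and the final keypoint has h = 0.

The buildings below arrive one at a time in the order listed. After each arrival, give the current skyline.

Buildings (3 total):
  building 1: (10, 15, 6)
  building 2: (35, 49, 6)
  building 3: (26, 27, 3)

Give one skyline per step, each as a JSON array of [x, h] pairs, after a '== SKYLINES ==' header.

== SKYLINES ==
[[10,6],[15,0]]
[[10,6],[15,0],[35,6],[49,0]]
[[10,6],[15,0],[26,3],[27,0],[35,6],[49,0]]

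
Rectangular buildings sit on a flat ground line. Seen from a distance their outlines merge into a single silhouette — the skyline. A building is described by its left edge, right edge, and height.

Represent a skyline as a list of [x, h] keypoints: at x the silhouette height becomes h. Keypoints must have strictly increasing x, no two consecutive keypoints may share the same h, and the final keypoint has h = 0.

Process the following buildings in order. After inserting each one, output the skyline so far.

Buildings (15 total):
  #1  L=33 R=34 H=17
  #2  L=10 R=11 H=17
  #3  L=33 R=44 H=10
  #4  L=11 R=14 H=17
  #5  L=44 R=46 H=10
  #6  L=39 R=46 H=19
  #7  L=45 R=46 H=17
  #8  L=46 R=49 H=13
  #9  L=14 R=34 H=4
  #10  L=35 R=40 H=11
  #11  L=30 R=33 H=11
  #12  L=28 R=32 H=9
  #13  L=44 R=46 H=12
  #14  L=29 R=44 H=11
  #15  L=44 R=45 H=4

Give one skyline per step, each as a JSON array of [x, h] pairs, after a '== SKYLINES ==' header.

== SKYLINES ==
[[33,17],[34,0]]
[[10,17],[11,0],[33,17],[34,0]]
[[10,17],[11,0],[33,17],[34,10],[44,0]]
[[10,17],[14,0],[33,17],[34,10],[44,0]]
[[10,17],[14,0],[33,17],[34,10],[46,0]]
[[10,17],[14,0],[33,17],[34,10],[39,19],[46,0]]
[[10,17],[14,0],[33,17],[34,10],[39,19],[46,0]]
[[10,17],[14,0],[33,17],[34,10],[39,19],[46,13],[49,0]]
[[10,17],[14,4],[33,17],[34,10],[39,19],[46,13],[49,0]]
[[10,17],[14,4],[33,17],[34,10],[35,11],[39,19],[46,13],[49,0]]
[[10,17],[14,4],[30,11],[33,17],[34,10],[35,11],[39,19],[46,13],[49,0]]
[[10,17],[14,4],[28,9],[30,11],[33,17],[34,10],[35,11],[39,19],[46,13],[49,0]]
[[10,17],[14,4],[28,9],[30,11],[33,17],[34,10],[35,11],[39,19],[46,13],[49,0]]
[[10,17],[14,4],[28,9],[29,11],[33,17],[34,11],[39,19],[46,13],[49,0]]
[[10,17],[14,4],[28,9],[29,11],[33,17],[34,11],[39,19],[46,13],[49,0]]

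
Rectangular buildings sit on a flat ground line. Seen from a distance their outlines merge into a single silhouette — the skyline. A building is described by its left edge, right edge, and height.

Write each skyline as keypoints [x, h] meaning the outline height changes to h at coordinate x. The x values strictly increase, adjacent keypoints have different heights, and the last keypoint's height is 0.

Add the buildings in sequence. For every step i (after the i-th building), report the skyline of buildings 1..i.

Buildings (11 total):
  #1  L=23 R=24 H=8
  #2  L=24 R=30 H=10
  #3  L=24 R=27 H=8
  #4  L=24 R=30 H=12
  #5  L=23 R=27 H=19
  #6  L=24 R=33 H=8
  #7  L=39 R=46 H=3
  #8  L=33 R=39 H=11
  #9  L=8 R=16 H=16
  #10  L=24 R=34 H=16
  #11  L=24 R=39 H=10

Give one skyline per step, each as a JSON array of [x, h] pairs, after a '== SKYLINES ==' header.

== SKYLINES ==
[[23,8],[24,0]]
[[23,8],[24,10],[30,0]]
[[23,8],[24,10],[30,0]]
[[23,8],[24,12],[30,0]]
[[23,19],[27,12],[30,0]]
[[23,19],[27,12],[30,8],[33,0]]
[[23,19],[27,12],[30,8],[33,0],[39,3],[46,0]]
[[23,19],[27,12],[30,8],[33,11],[39,3],[46,0]]
[[8,16],[16,0],[23,19],[27,12],[30,8],[33,11],[39,3],[46,0]]
[[8,16],[16,0],[23,19],[27,16],[34,11],[39,3],[46,0]]
[[8,16],[16,0],[23,19],[27,16],[34,11],[39,3],[46,0]]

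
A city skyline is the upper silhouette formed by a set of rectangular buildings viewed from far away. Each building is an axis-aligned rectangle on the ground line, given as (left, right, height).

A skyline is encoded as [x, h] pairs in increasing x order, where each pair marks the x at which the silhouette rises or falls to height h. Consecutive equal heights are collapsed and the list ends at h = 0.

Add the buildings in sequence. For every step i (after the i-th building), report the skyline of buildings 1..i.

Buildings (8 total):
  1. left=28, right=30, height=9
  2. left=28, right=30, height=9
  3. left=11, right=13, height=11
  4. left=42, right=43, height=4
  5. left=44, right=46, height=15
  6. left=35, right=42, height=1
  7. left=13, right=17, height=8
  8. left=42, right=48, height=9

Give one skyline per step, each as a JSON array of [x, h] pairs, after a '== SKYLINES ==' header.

== SKYLINES ==
[[28,9],[30,0]]
[[28,9],[30,0]]
[[11,11],[13,0],[28,9],[30,0]]
[[11,11],[13,0],[28,9],[30,0],[42,4],[43,0]]
[[11,11],[13,0],[28,9],[30,0],[42,4],[43,0],[44,15],[46,0]]
[[11,11],[13,0],[28,9],[30,0],[35,1],[42,4],[43,0],[44,15],[46,0]]
[[11,11],[13,8],[17,0],[28,9],[30,0],[35,1],[42,4],[43,0],[44,15],[46,0]]
[[11,11],[13,8],[17,0],[28,9],[30,0],[35,1],[42,9],[44,15],[46,9],[48,0]]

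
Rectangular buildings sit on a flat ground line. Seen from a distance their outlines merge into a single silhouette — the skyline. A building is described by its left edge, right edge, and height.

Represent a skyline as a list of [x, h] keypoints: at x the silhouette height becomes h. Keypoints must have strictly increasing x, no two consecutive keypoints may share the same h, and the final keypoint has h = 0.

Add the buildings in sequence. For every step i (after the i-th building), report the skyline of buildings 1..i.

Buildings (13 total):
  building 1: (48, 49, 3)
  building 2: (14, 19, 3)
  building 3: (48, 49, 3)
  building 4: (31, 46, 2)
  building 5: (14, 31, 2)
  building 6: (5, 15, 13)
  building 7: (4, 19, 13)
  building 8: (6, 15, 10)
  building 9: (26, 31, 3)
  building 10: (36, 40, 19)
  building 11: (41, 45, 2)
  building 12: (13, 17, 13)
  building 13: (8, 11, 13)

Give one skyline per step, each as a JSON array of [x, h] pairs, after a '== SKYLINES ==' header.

== SKYLINES ==
[[48,3],[49,0]]
[[14,3],[19,0],[48,3],[49,0]]
[[14,3],[19,0],[48,3],[49,0]]
[[14,3],[19,0],[31,2],[46,0],[48,3],[49,0]]
[[14,3],[19,2],[46,0],[48,3],[49,0]]
[[5,13],[15,3],[19,2],[46,0],[48,3],[49,0]]
[[4,13],[19,2],[46,0],[48,3],[49,0]]
[[4,13],[19,2],[46,0],[48,3],[49,0]]
[[4,13],[19,2],[26,3],[31,2],[46,0],[48,3],[49,0]]
[[4,13],[19,2],[26,3],[31,2],[36,19],[40,2],[46,0],[48,3],[49,0]]
[[4,13],[19,2],[26,3],[31,2],[36,19],[40,2],[46,0],[48,3],[49,0]]
[[4,13],[19,2],[26,3],[31,2],[36,19],[40,2],[46,0],[48,3],[49,0]]
[[4,13],[19,2],[26,3],[31,2],[36,19],[40,2],[46,0],[48,3],[49,0]]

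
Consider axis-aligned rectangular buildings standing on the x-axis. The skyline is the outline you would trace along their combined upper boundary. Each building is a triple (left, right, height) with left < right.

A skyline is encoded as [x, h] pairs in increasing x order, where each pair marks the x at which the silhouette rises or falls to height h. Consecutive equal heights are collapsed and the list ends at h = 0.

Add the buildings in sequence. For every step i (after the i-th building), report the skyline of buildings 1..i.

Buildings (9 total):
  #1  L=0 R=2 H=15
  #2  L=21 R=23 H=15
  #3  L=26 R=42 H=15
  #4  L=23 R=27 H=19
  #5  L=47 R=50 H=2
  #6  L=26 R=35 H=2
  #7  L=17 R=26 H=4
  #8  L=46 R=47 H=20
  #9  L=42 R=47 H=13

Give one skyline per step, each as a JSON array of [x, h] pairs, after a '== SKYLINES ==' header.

== SKYLINES ==
[[0,15],[2,0]]
[[0,15],[2,0],[21,15],[23,0]]
[[0,15],[2,0],[21,15],[23,0],[26,15],[42,0]]
[[0,15],[2,0],[21,15],[23,19],[27,15],[42,0]]
[[0,15],[2,0],[21,15],[23,19],[27,15],[42,0],[47,2],[50,0]]
[[0,15],[2,0],[21,15],[23,19],[27,15],[42,0],[47,2],[50,0]]
[[0,15],[2,0],[17,4],[21,15],[23,19],[27,15],[42,0],[47,2],[50,0]]
[[0,15],[2,0],[17,4],[21,15],[23,19],[27,15],[42,0],[46,20],[47,2],[50,0]]
[[0,15],[2,0],[17,4],[21,15],[23,19],[27,15],[42,13],[46,20],[47,2],[50,0]]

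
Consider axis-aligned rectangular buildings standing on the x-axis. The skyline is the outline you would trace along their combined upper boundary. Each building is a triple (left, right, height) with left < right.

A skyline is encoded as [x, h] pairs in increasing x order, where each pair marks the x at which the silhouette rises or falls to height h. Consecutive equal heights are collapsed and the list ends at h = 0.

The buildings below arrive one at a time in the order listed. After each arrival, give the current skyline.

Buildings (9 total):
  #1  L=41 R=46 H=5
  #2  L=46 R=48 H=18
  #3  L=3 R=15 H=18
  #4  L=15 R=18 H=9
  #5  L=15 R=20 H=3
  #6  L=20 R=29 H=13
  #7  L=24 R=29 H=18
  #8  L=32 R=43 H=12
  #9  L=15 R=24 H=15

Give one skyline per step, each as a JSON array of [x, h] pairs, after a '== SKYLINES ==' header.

== SKYLINES ==
[[41,5],[46,0]]
[[41,5],[46,18],[48,0]]
[[3,18],[15,0],[41,5],[46,18],[48,0]]
[[3,18],[15,9],[18,0],[41,5],[46,18],[48,0]]
[[3,18],[15,9],[18,3],[20,0],[41,5],[46,18],[48,0]]
[[3,18],[15,9],[18,3],[20,13],[29,0],[41,5],[46,18],[48,0]]
[[3,18],[15,9],[18,3],[20,13],[24,18],[29,0],[41,5],[46,18],[48,0]]
[[3,18],[15,9],[18,3],[20,13],[24,18],[29,0],[32,12],[43,5],[46,18],[48,0]]
[[3,18],[15,15],[24,18],[29,0],[32,12],[43,5],[46,18],[48,0]]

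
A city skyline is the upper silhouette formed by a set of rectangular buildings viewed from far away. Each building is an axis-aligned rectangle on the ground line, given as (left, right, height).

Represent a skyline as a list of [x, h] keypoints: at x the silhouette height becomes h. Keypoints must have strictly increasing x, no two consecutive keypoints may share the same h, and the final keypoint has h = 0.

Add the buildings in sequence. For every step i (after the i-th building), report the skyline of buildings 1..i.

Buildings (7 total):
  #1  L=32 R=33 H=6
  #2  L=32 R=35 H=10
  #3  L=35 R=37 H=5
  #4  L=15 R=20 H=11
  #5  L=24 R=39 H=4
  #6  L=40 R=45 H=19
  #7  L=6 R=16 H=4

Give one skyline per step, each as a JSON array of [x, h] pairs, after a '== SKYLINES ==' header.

== SKYLINES ==
[[32,6],[33,0]]
[[32,10],[35,0]]
[[32,10],[35,5],[37,0]]
[[15,11],[20,0],[32,10],[35,5],[37,0]]
[[15,11],[20,0],[24,4],[32,10],[35,5],[37,4],[39,0]]
[[15,11],[20,0],[24,4],[32,10],[35,5],[37,4],[39,0],[40,19],[45,0]]
[[6,4],[15,11],[20,0],[24,4],[32,10],[35,5],[37,4],[39,0],[40,19],[45,0]]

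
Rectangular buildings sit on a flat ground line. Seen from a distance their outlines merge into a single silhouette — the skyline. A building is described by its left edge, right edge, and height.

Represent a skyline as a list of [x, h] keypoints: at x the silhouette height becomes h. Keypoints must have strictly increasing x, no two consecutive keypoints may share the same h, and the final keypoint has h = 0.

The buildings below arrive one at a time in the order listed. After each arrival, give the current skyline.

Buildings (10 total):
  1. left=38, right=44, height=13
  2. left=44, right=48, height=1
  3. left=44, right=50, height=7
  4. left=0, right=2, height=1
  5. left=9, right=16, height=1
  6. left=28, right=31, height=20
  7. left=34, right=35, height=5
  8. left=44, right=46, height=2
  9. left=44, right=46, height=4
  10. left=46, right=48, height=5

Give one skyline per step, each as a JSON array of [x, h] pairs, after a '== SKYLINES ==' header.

== SKYLINES ==
[[38,13],[44,0]]
[[38,13],[44,1],[48,0]]
[[38,13],[44,7],[50,0]]
[[0,1],[2,0],[38,13],[44,7],[50,0]]
[[0,1],[2,0],[9,1],[16,0],[38,13],[44,7],[50,0]]
[[0,1],[2,0],[9,1],[16,0],[28,20],[31,0],[38,13],[44,7],[50,0]]
[[0,1],[2,0],[9,1],[16,0],[28,20],[31,0],[34,5],[35,0],[38,13],[44,7],[50,0]]
[[0,1],[2,0],[9,1],[16,0],[28,20],[31,0],[34,5],[35,0],[38,13],[44,7],[50,0]]
[[0,1],[2,0],[9,1],[16,0],[28,20],[31,0],[34,5],[35,0],[38,13],[44,7],[50,0]]
[[0,1],[2,0],[9,1],[16,0],[28,20],[31,0],[34,5],[35,0],[38,13],[44,7],[50,0]]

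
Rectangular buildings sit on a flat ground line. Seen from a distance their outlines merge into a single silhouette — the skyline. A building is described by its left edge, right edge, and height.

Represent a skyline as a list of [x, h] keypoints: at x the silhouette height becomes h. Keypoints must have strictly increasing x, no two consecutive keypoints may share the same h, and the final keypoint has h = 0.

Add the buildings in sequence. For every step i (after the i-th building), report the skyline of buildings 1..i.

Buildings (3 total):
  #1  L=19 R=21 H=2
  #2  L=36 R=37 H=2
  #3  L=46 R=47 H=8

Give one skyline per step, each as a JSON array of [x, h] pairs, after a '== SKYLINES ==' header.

== SKYLINES ==
[[19,2],[21,0]]
[[19,2],[21,0],[36,2],[37,0]]
[[19,2],[21,0],[36,2],[37,0],[46,8],[47,0]]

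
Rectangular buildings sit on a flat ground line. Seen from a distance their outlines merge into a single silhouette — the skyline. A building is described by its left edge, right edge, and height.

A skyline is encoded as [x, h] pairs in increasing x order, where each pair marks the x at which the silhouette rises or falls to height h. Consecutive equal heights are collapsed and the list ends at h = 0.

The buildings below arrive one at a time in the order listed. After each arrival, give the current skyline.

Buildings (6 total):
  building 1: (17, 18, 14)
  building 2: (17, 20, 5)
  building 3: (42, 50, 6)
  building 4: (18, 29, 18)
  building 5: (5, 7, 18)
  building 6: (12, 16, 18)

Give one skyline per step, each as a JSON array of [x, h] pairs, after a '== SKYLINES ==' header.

== SKYLINES ==
[[17,14],[18,0]]
[[17,14],[18,5],[20,0]]
[[17,14],[18,5],[20,0],[42,6],[50,0]]
[[17,14],[18,18],[29,0],[42,6],[50,0]]
[[5,18],[7,0],[17,14],[18,18],[29,0],[42,6],[50,0]]
[[5,18],[7,0],[12,18],[16,0],[17,14],[18,18],[29,0],[42,6],[50,0]]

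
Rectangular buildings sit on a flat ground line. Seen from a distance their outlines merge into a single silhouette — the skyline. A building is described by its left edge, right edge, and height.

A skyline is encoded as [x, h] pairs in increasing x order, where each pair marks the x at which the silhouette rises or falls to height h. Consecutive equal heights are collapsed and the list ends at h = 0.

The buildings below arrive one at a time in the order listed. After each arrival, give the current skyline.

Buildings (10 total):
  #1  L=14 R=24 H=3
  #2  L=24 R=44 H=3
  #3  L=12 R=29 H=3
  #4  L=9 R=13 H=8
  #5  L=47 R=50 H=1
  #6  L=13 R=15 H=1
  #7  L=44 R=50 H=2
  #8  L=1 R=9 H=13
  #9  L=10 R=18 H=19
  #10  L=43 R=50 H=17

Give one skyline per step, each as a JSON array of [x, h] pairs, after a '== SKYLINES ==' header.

== SKYLINES ==
[[14,3],[24,0]]
[[14,3],[44,0]]
[[12,3],[44,0]]
[[9,8],[13,3],[44,0]]
[[9,8],[13,3],[44,0],[47,1],[50,0]]
[[9,8],[13,3],[44,0],[47,1],[50,0]]
[[9,8],[13,3],[44,2],[50,0]]
[[1,13],[9,8],[13,3],[44,2],[50,0]]
[[1,13],[9,8],[10,19],[18,3],[44,2],[50,0]]
[[1,13],[9,8],[10,19],[18,3],[43,17],[50,0]]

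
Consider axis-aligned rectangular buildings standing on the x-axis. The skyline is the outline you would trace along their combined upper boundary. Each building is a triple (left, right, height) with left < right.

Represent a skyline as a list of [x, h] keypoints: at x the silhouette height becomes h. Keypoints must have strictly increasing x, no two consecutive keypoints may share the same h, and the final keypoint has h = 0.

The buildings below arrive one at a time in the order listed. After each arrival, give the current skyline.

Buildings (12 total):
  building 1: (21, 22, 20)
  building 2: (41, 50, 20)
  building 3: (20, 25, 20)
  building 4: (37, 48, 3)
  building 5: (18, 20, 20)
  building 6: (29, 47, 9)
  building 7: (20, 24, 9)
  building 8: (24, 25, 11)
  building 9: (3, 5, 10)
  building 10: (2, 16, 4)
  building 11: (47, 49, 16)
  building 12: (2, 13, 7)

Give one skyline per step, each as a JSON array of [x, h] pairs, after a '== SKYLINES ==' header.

== SKYLINES ==
[[21,20],[22,0]]
[[21,20],[22,0],[41,20],[50,0]]
[[20,20],[25,0],[41,20],[50,0]]
[[20,20],[25,0],[37,3],[41,20],[50,0]]
[[18,20],[25,0],[37,3],[41,20],[50,0]]
[[18,20],[25,0],[29,9],[41,20],[50,0]]
[[18,20],[25,0],[29,9],[41,20],[50,0]]
[[18,20],[25,0],[29,9],[41,20],[50,0]]
[[3,10],[5,0],[18,20],[25,0],[29,9],[41,20],[50,0]]
[[2,4],[3,10],[5,4],[16,0],[18,20],[25,0],[29,9],[41,20],[50,0]]
[[2,4],[3,10],[5,4],[16,0],[18,20],[25,0],[29,9],[41,20],[50,0]]
[[2,7],[3,10],[5,7],[13,4],[16,0],[18,20],[25,0],[29,9],[41,20],[50,0]]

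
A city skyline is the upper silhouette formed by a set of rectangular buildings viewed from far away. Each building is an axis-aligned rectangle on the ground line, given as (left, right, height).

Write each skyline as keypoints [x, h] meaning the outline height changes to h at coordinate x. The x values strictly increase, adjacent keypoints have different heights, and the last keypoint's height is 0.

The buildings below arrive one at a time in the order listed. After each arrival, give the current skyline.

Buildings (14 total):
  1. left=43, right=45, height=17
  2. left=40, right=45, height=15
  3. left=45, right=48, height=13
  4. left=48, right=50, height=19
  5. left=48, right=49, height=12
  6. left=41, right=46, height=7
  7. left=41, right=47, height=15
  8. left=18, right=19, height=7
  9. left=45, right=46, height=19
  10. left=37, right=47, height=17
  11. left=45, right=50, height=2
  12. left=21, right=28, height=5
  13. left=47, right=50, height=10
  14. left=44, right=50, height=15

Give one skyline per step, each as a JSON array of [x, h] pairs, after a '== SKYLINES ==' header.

== SKYLINES ==
[[43,17],[45,0]]
[[40,15],[43,17],[45,0]]
[[40,15],[43,17],[45,13],[48,0]]
[[40,15],[43,17],[45,13],[48,19],[50,0]]
[[40,15],[43,17],[45,13],[48,19],[50,0]]
[[40,15],[43,17],[45,13],[48,19],[50,0]]
[[40,15],[43,17],[45,15],[47,13],[48,19],[50,0]]
[[18,7],[19,0],[40,15],[43,17],[45,15],[47,13],[48,19],[50,0]]
[[18,7],[19,0],[40,15],[43,17],[45,19],[46,15],[47,13],[48,19],[50,0]]
[[18,7],[19,0],[37,17],[45,19],[46,17],[47,13],[48,19],[50,0]]
[[18,7],[19,0],[37,17],[45,19],[46,17],[47,13],[48,19],[50,0]]
[[18,7],[19,0],[21,5],[28,0],[37,17],[45,19],[46,17],[47,13],[48,19],[50,0]]
[[18,7],[19,0],[21,5],[28,0],[37,17],[45,19],[46,17],[47,13],[48,19],[50,0]]
[[18,7],[19,0],[21,5],[28,0],[37,17],[45,19],[46,17],[47,15],[48,19],[50,0]]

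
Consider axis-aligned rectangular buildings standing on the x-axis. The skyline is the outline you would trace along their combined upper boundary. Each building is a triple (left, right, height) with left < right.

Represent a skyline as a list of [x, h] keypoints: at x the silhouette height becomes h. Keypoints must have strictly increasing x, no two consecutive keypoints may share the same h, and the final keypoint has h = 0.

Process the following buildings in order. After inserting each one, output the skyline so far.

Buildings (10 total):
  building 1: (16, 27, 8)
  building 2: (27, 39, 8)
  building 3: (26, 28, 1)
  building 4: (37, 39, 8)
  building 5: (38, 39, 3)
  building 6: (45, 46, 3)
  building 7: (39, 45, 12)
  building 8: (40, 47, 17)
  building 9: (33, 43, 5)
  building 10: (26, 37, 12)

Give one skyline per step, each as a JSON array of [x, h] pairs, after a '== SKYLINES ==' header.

== SKYLINES ==
[[16,8],[27,0]]
[[16,8],[39,0]]
[[16,8],[39,0]]
[[16,8],[39,0]]
[[16,8],[39,0]]
[[16,8],[39,0],[45,3],[46,0]]
[[16,8],[39,12],[45,3],[46,0]]
[[16,8],[39,12],[40,17],[47,0]]
[[16,8],[39,12],[40,17],[47,0]]
[[16,8],[26,12],[37,8],[39,12],[40,17],[47,0]]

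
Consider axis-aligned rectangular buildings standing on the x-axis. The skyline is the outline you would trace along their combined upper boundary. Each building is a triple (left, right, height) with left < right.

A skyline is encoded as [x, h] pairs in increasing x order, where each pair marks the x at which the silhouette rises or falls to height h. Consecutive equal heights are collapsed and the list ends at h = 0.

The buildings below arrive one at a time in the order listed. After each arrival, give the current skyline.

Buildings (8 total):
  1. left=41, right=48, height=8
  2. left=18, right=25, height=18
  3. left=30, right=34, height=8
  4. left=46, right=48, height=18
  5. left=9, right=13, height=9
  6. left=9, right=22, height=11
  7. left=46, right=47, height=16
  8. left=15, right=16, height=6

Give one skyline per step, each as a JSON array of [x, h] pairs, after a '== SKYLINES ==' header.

== SKYLINES ==
[[41,8],[48,0]]
[[18,18],[25,0],[41,8],[48,0]]
[[18,18],[25,0],[30,8],[34,0],[41,8],[48,0]]
[[18,18],[25,0],[30,8],[34,0],[41,8],[46,18],[48,0]]
[[9,9],[13,0],[18,18],[25,0],[30,8],[34,0],[41,8],[46,18],[48,0]]
[[9,11],[18,18],[25,0],[30,8],[34,0],[41,8],[46,18],[48,0]]
[[9,11],[18,18],[25,0],[30,8],[34,0],[41,8],[46,18],[48,0]]
[[9,11],[18,18],[25,0],[30,8],[34,0],[41,8],[46,18],[48,0]]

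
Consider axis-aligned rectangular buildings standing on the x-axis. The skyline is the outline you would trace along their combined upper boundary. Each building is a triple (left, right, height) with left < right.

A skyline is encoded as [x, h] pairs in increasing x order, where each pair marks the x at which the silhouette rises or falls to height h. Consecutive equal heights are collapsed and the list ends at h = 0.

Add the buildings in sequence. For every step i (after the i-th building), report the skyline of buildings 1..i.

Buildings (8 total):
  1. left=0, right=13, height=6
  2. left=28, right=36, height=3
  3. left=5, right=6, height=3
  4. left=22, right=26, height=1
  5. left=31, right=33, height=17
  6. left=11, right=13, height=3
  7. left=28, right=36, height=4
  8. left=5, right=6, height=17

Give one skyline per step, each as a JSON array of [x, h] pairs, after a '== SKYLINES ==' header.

== SKYLINES ==
[[0,6],[13,0]]
[[0,6],[13,0],[28,3],[36,0]]
[[0,6],[13,0],[28,3],[36,0]]
[[0,6],[13,0],[22,1],[26,0],[28,3],[36,0]]
[[0,6],[13,0],[22,1],[26,0],[28,3],[31,17],[33,3],[36,0]]
[[0,6],[13,0],[22,1],[26,0],[28,3],[31,17],[33,3],[36,0]]
[[0,6],[13,0],[22,1],[26,0],[28,4],[31,17],[33,4],[36,0]]
[[0,6],[5,17],[6,6],[13,0],[22,1],[26,0],[28,4],[31,17],[33,4],[36,0]]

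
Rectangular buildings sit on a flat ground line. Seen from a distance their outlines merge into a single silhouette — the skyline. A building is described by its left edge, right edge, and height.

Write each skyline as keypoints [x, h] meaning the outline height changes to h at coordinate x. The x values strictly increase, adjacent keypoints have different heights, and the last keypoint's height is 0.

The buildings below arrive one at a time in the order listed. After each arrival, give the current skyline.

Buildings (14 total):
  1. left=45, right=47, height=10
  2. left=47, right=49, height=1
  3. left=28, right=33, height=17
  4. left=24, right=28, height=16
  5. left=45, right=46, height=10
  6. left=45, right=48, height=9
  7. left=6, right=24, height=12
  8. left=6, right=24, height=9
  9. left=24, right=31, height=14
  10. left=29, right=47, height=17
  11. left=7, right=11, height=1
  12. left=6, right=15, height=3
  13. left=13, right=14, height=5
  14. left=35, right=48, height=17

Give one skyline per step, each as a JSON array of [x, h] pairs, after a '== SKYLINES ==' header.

== SKYLINES ==
[[45,10],[47,0]]
[[45,10],[47,1],[49,0]]
[[28,17],[33,0],[45,10],[47,1],[49,0]]
[[24,16],[28,17],[33,0],[45,10],[47,1],[49,0]]
[[24,16],[28,17],[33,0],[45,10],[47,1],[49,0]]
[[24,16],[28,17],[33,0],[45,10],[47,9],[48,1],[49,0]]
[[6,12],[24,16],[28,17],[33,0],[45,10],[47,9],[48,1],[49,0]]
[[6,12],[24,16],[28,17],[33,0],[45,10],[47,9],[48,1],[49,0]]
[[6,12],[24,16],[28,17],[33,0],[45,10],[47,9],[48,1],[49,0]]
[[6,12],[24,16],[28,17],[47,9],[48,1],[49,0]]
[[6,12],[24,16],[28,17],[47,9],[48,1],[49,0]]
[[6,12],[24,16],[28,17],[47,9],[48,1],[49,0]]
[[6,12],[24,16],[28,17],[47,9],[48,1],[49,0]]
[[6,12],[24,16],[28,17],[48,1],[49,0]]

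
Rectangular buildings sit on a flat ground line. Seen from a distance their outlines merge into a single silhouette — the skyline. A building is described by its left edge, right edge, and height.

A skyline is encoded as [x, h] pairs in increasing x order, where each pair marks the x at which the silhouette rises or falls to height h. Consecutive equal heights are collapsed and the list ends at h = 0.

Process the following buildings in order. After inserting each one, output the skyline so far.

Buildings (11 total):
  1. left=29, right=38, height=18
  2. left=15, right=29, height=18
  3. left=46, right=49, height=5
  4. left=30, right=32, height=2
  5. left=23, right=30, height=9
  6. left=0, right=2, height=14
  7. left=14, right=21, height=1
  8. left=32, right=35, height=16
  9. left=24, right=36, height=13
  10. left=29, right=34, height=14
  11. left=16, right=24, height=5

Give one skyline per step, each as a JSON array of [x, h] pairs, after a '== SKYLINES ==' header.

== SKYLINES ==
[[29,18],[38,0]]
[[15,18],[38,0]]
[[15,18],[38,0],[46,5],[49,0]]
[[15,18],[38,0],[46,5],[49,0]]
[[15,18],[38,0],[46,5],[49,0]]
[[0,14],[2,0],[15,18],[38,0],[46,5],[49,0]]
[[0,14],[2,0],[14,1],[15,18],[38,0],[46,5],[49,0]]
[[0,14],[2,0],[14,1],[15,18],[38,0],[46,5],[49,0]]
[[0,14],[2,0],[14,1],[15,18],[38,0],[46,5],[49,0]]
[[0,14],[2,0],[14,1],[15,18],[38,0],[46,5],[49,0]]
[[0,14],[2,0],[14,1],[15,18],[38,0],[46,5],[49,0]]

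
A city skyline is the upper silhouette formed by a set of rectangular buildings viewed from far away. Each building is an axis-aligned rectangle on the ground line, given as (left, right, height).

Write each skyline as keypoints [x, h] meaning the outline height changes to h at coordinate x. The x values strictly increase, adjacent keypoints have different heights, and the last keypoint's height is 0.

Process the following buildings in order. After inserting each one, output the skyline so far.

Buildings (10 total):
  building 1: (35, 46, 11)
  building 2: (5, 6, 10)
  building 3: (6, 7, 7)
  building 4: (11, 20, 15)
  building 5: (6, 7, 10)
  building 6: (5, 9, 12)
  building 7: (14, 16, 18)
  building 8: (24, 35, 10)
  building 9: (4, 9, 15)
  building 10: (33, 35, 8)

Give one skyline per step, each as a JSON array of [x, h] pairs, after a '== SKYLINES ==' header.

== SKYLINES ==
[[35,11],[46,0]]
[[5,10],[6,0],[35,11],[46,0]]
[[5,10],[6,7],[7,0],[35,11],[46,0]]
[[5,10],[6,7],[7,0],[11,15],[20,0],[35,11],[46,0]]
[[5,10],[7,0],[11,15],[20,0],[35,11],[46,0]]
[[5,12],[9,0],[11,15],[20,0],[35,11],[46,0]]
[[5,12],[9,0],[11,15],[14,18],[16,15],[20,0],[35,11],[46,0]]
[[5,12],[9,0],[11,15],[14,18],[16,15],[20,0],[24,10],[35,11],[46,0]]
[[4,15],[9,0],[11,15],[14,18],[16,15],[20,0],[24,10],[35,11],[46,0]]
[[4,15],[9,0],[11,15],[14,18],[16,15],[20,0],[24,10],[35,11],[46,0]]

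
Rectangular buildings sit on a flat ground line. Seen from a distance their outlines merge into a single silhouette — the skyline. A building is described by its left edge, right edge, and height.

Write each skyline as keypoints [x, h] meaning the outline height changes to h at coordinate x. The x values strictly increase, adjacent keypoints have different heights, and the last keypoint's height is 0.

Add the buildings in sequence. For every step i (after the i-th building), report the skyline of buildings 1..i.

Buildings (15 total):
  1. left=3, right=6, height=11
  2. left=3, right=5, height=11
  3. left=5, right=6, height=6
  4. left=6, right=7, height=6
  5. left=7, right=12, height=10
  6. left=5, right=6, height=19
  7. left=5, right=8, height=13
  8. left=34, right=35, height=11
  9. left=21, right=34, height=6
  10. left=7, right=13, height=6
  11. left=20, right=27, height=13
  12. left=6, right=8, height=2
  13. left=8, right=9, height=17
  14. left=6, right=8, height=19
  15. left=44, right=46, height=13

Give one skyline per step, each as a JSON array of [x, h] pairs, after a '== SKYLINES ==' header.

== SKYLINES ==
[[3,11],[6,0]]
[[3,11],[6,0]]
[[3,11],[6,0]]
[[3,11],[6,6],[7,0]]
[[3,11],[6,6],[7,10],[12,0]]
[[3,11],[5,19],[6,6],[7,10],[12,0]]
[[3,11],[5,19],[6,13],[8,10],[12,0]]
[[3,11],[5,19],[6,13],[8,10],[12,0],[34,11],[35,0]]
[[3,11],[5,19],[6,13],[8,10],[12,0],[21,6],[34,11],[35,0]]
[[3,11],[5,19],[6,13],[8,10],[12,6],[13,0],[21,6],[34,11],[35,0]]
[[3,11],[5,19],[6,13],[8,10],[12,6],[13,0],[20,13],[27,6],[34,11],[35,0]]
[[3,11],[5,19],[6,13],[8,10],[12,6],[13,0],[20,13],[27,6],[34,11],[35,0]]
[[3,11],[5,19],[6,13],[8,17],[9,10],[12,6],[13,0],[20,13],[27,6],[34,11],[35,0]]
[[3,11],[5,19],[8,17],[9,10],[12,6],[13,0],[20,13],[27,6],[34,11],[35,0]]
[[3,11],[5,19],[8,17],[9,10],[12,6],[13,0],[20,13],[27,6],[34,11],[35,0],[44,13],[46,0]]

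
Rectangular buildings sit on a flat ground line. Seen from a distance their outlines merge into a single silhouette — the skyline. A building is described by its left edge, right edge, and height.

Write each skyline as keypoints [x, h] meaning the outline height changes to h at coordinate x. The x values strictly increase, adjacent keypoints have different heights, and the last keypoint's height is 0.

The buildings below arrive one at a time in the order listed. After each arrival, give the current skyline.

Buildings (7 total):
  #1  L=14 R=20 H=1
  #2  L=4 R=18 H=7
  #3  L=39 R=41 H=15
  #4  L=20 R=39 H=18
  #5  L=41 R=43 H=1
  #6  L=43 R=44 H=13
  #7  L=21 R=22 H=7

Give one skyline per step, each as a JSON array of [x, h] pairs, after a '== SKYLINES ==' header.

== SKYLINES ==
[[14,1],[20,0]]
[[4,7],[18,1],[20,0]]
[[4,7],[18,1],[20,0],[39,15],[41,0]]
[[4,7],[18,1],[20,18],[39,15],[41,0]]
[[4,7],[18,1],[20,18],[39,15],[41,1],[43,0]]
[[4,7],[18,1],[20,18],[39,15],[41,1],[43,13],[44,0]]
[[4,7],[18,1],[20,18],[39,15],[41,1],[43,13],[44,0]]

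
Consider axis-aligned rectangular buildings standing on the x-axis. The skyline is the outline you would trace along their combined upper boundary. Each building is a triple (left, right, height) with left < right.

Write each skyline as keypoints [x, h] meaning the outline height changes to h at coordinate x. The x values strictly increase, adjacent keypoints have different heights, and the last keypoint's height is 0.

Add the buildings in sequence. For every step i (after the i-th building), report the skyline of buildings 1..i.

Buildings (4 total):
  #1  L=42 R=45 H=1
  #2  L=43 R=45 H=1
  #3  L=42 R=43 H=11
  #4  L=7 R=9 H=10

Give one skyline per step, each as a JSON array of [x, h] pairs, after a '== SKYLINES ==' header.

== SKYLINES ==
[[42,1],[45,0]]
[[42,1],[45,0]]
[[42,11],[43,1],[45,0]]
[[7,10],[9,0],[42,11],[43,1],[45,0]]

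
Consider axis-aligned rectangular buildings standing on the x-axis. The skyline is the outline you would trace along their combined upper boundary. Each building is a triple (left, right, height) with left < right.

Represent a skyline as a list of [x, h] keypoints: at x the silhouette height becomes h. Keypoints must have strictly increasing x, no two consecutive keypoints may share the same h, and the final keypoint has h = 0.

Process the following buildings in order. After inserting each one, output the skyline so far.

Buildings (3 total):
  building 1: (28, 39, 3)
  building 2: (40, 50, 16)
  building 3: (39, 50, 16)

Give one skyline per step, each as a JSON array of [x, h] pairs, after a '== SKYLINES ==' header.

== SKYLINES ==
[[28,3],[39,0]]
[[28,3],[39,0],[40,16],[50,0]]
[[28,3],[39,16],[50,0]]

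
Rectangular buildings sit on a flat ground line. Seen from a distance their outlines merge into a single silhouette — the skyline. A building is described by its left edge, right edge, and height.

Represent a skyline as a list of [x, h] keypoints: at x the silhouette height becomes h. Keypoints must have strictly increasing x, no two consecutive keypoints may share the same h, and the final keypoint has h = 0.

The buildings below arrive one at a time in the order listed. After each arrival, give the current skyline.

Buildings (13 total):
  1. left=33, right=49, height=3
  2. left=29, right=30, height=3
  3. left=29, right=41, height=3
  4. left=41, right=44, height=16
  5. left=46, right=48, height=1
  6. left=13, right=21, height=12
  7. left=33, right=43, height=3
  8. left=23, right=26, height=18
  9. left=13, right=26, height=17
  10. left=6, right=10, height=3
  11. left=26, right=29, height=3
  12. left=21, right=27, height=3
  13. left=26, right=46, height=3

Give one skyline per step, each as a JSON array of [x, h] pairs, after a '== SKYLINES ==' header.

== SKYLINES ==
[[33,3],[49,0]]
[[29,3],[30,0],[33,3],[49,0]]
[[29,3],[49,0]]
[[29,3],[41,16],[44,3],[49,0]]
[[29,3],[41,16],[44,3],[49,0]]
[[13,12],[21,0],[29,3],[41,16],[44,3],[49,0]]
[[13,12],[21,0],[29,3],[41,16],[44,3],[49,0]]
[[13,12],[21,0],[23,18],[26,0],[29,3],[41,16],[44,3],[49,0]]
[[13,17],[23,18],[26,0],[29,3],[41,16],[44,3],[49,0]]
[[6,3],[10,0],[13,17],[23,18],[26,0],[29,3],[41,16],[44,3],[49,0]]
[[6,3],[10,0],[13,17],[23,18],[26,3],[41,16],[44,3],[49,0]]
[[6,3],[10,0],[13,17],[23,18],[26,3],[41,16],[44,3],[49,0]]
[[6,3],[10,0],[13,17],[23,18],[26,3],[41,16],[44,3],[49,0]]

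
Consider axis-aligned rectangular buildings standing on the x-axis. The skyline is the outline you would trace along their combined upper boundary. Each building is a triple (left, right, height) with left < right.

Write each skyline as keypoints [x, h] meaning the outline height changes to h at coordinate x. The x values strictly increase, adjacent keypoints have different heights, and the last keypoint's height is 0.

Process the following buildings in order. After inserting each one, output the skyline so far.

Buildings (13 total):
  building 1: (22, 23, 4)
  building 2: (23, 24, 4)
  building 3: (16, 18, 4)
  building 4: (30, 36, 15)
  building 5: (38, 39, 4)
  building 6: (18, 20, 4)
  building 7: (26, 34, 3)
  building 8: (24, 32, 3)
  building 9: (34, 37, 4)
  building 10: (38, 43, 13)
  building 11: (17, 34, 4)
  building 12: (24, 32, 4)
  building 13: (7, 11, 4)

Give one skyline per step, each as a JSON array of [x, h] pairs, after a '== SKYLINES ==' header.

== SKYLINES ==
[[22,4],[23,0]]
[[22,4],[24,0]]
[[16,4],[18,0],[22,4],[24,0]]
[[16,4],[18,0],[22,4],[24,0],[30,15],[36,0]]
[[16,4],[18,0],[22,4],[24,0],[30,15],[36,0],[38,4],[39,0]]
[[16,4],[20,0],[22,4],[24,0],[30,15],[36,0],[38,4],[39,0]]
[[16,4],[20,0],[22,4],[24,0],[26,3],[30,15],[36,0],[38,4],[39,0]]
[[16,4],[20,0],[22,4],[24,3],[30,15],[36,0],[38,4],[39,0]]
[[16,4],[20,0],[22,4],[24,3],[30,15],[36,4],[37,0],[38,4],[39,0]]
[[16,4],[20,0],[22,4],[24,3],[30,15],[36,4],[37,0],[38,13],[43,0]]
[[16,4],[30,15],[36,4],[37,0],[38,13],[43,0]]
[[16,4],[30,15],[36,4],[37,0],[38,13],[43,0]]
[[7,4],[11,0],[16,4],[30,15],[36,4],[37,0],[38,13],[43,0]]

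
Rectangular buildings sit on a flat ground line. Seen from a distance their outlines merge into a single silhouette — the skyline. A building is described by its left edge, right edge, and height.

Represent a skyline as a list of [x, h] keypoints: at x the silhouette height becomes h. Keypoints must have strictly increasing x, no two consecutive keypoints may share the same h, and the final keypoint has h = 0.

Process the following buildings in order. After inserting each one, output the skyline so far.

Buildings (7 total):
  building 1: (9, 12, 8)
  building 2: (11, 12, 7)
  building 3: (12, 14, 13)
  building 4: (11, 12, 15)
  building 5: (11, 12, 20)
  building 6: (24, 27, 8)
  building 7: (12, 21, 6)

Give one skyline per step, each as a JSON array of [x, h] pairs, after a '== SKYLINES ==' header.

== SKYLINES ==
[[9,8],[12,0]]
[[9,8],[12,0]]
[[9,8],[12,13],[14,0]]
[[9,8],[11,15],[12,13],[14,0]]
[[9,8],[11,20],[12,13],[14,0]]
[[9,8],[11,20],[12,13],[14,0],[24,8],[27,0]]
[[9,8],[11,20],[12,13],[14,6],[21,0],[24,8],[27,0]]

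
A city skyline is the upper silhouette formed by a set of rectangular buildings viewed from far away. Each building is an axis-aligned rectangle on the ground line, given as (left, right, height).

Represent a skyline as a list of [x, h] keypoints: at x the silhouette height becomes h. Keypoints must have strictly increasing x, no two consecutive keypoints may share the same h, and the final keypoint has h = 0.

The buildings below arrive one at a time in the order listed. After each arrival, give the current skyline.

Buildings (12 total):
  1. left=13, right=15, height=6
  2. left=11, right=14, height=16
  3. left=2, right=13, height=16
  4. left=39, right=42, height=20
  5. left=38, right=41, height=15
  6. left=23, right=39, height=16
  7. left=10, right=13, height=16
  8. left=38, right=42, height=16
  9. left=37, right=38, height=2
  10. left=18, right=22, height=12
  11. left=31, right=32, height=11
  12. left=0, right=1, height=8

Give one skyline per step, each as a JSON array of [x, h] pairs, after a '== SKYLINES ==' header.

== SKYLINES ==
[[13,6],[15,0]]
[[11,16],[14,6],[15,0]]
[[2,16],[14,6],[15,0]]
[[2,16],[14,6],[15,0],[39,20],[42,0]]
[[2,16],[14,6],[15,0],[38,15],[39,20],[42,0]]
[[2,16],[14,6],[15,0],[23,16],[39,20],[42,0]]
[[2,16],[14,6],[15,0],[23,16],[39,20],[42,0]]
[[2,16],[14,6],[15,0],[23,16],[39,20],[42,0]]
[[2,16],[14,6],[15,0],[23,16],[39,20],[42,0]]
[[2,16],[14,6],[15,0],[18,12],[22,0],[23,16],[39,20],[42,0]]
[[2,16],[14,6],[15,0],[18,12],[22,0],[23,16],[39,20],[42,0]]
[[0,8],[1,0],[2,16],[14,6],[15,0],[18,12],[22,0],[23,16],[39,20],[42,0]]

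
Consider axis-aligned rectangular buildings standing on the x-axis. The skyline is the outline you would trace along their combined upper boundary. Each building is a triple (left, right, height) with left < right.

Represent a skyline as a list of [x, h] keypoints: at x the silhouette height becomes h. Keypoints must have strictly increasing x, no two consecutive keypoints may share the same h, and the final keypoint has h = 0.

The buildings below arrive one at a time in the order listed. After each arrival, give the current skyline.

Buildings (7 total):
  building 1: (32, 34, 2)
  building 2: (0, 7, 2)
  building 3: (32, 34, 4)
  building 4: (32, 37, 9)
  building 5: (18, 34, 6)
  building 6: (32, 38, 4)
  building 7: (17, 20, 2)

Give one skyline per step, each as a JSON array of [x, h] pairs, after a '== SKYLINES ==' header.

== SKYLINES ==
[[32,2],[34,0]]
[[0,2],[7,0],[32,2],[34,0]]
[[0,2],[7,0],[32,4],[34,0]]
[[0,2],[7,0],[32,9],[37,0]]
[[0,2],[7,0],[18,6],[32,9],[37,0]]
[[0,2],[7,0],[18,6],[32,9],[37,4],[38,0]]
[[0,2],[7,0],[17,2],[18,6],[32,9],[37,4],[38,0]]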